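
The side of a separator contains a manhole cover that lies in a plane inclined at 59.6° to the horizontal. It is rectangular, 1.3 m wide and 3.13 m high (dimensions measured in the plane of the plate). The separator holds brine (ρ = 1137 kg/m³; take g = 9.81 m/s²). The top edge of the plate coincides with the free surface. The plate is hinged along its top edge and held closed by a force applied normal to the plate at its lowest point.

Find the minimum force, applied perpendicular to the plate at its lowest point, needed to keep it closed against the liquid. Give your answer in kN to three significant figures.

P ≈ 40.8 kN

γ = ρg = 1137 × 9.81 / 1000 = 11.15397 kN/m³.
Let θ = 59.6° be the plate's angle to the horizontal; measure y along the incline from where the plane meets the free surface. Vertical depth h = y·sinθ with sinθ = 0.862514.
The centroid lies 3.13/2 = 1.565 m below the top edge, so y_c = 1.565 m and h_c = 1.565 × 0.862514 = 1.34983 m.
A = 1.3 × 3.13 = 4.069 m².
Resultant F = γ·h_c·A = 11.15397 × 1.34983 × 4.069 = 61.2627 kN.
I_c = b·h³/12 = 1.3 × 3.13³/12 = 3.32197 m⁴.
Centre of pressure: y_p = y_c + I_c/(y_c·A) = 1.565 + 3.32197/(1.565 × 4.069) = 1.565 + 0.521667 = 2.08667 m along the plane.
The resultant acts 1.565 + 0.521667 = 2.08667 m (along the plate) below the hinge at the top edge, so the moment about the hinge is M = F × 2.08667 = 61.2627 × 2.08667 = 127.835 kN·m.
A normal force at the bottom, 3.13 m from the hinge, must supply this moment: P = 127.835/3.13 = 40.8419 kN.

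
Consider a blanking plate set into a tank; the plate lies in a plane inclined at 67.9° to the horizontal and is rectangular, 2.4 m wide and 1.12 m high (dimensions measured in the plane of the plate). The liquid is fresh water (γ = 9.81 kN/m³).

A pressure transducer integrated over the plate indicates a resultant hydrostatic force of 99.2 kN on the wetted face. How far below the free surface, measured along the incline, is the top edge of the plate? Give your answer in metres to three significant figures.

y_top ≈ 3.50 m

γ = 9.81 kN/m³.
A = 2.4 × 1.12 = 2.688 m².
From F = γ·h_c·A, the centroid depth is h_c = 99.2/(9.81 × 2.688) = 3.76195 m.
Let θ = 67.9° be the plate's angle to the horizontal; measure y along the incline from where the plane meets the free surface. Vertical depth h = y·sinθ with sinθ = 0.926529.
Along the incline, y_c = h_c/sinθ = 3.76195/0.926529 = 4.06026 m.
The centroid lies 1.12/2 = 0.56 m below the top edge, so the top edge sits at y_top = 4.06026 − 0.56 = 3.50026 m along the incline.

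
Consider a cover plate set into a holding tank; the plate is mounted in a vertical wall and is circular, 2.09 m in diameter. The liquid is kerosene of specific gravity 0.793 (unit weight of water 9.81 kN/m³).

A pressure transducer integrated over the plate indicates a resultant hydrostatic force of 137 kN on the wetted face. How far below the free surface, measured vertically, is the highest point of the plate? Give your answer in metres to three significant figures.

d_top ≈ 4.09 m

γ = 0.793 × 9.81 = 7.77933 kN/m³.
A = π(1.045)² = 3.4307 m².
From F = γ·h_c·A, the centroid depth is h_c = 137/(7.77933 × 3.4307) = 5.13329 m.
The centroid is at the centre, 1.045 m below the top of the plate, so the highest point sits at h_top = 5.13329 − 1.045 = 4.08829 m below the surface.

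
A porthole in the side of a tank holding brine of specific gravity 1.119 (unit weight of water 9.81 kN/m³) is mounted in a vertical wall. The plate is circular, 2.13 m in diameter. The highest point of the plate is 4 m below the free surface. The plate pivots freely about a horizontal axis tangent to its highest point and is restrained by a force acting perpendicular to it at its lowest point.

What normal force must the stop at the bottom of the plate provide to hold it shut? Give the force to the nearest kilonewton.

γ = 1.119 × 9.81 = 10.97739 kN/m³.
The centroid is at the centre, 1.065 m below the top of the plate, so the centroid depth is h_c = 4 + 1.065 = 5.065 m.
A = π(1.065)² = 3.56327 m².
Resultant F = γ·h_c·A = 10.97739 × 5.065 × 3.56327 = 198.12 kN.
I_c = πr⁴/4 = π × 1.065⁴/4 = 1.01039 m⁴.
Centre of pressure: y_p = y_c + I_c/(y_c·A) = 5.065 + 1.01039/(5.065 × 3.56327) = 5.065 + 0.0559836 = 5.12098 m along the plane.
The resultant acts 1.065 + 0.0559836 = 1.12098 m (along the plate) below the hinge at the top edge, so the moment about the hinge is M = F × 1.12098 = 198.12 × 1.12098 = 222.089 kN·m.
A normal force at the bottom, 2.13 m from the hinge, must supply this moment: P = 222.089/2.13 = 104.267 kN.

P ≈ 104 kN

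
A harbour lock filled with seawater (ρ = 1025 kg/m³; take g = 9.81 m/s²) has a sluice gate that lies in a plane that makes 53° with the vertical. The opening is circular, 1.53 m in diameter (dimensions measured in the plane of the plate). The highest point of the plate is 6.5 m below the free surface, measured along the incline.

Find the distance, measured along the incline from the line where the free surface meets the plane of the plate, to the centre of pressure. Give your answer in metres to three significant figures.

γ = ρg = 1025 × 9.81 / 1000 = 10.05525 kN/m³.
The plate makes 53° with the vertical, i.e. θ = 90° − 53° = 37° to the horizontal. Measuring y along the incline from the free-surface line, vertical depth h = y·sinθ with sinθ = 0.601815.
The centroid is at the centre, 0.765 m below the top of the plate, so y_c = 6.5 + 0.765 = 7.265 m and h_c = 7.265 × 0.601815 = 4.37219 m.
A = π(0.765)² = 1.83854 m².
Resultant F = γ·h_c·A = 10.05525 × 4.37219 × 1.83854 = 80.8286 kN.
I_c = πr⁴/4 = π × 0.765⁴/4 = 0.26899 m⁴.
Centre of pressure: y_p = y_c + I_c/(y_c·A) = 7.265 + 0.26899/(7.265 × 1.83854) = 7.265 + 0.0201385 = 7.28514 m along the plane.

y_p = 7.29 m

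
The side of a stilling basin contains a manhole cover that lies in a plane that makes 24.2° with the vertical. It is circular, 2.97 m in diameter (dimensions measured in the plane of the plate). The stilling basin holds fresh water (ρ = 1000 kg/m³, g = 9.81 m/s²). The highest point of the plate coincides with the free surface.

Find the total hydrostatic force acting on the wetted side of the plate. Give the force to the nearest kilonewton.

F ≈ 92 kN

γ = ρg = 1000 × 9.81 = 9810 N/m³ = 9.81 kN/m³.
The plate makes 24.2° with the vertical, i.e. θ = 90° − 24.2° = 65.8° to the horizontal. Measuring y along the incline from the free-surface line, vertical depth h = y·sinθ with sinθ = 0.912120.
The centroid is at the centre, 1.485 m below the top of the plate, so y_c = 1.485 m and h_c = 1.485 × 0.912120 = 1.3545 m.
A = π(1.485)² = 6.92792 m².
Resultant F = γ·h_c·A = 9.81 × 1.3545 × 6.92792 = 92.0557 kN.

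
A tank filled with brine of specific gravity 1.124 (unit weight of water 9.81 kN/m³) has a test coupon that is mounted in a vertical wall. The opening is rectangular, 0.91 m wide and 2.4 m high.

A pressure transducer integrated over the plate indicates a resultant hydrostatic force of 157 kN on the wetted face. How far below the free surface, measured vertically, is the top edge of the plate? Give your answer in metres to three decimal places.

d_top ≈ 5.319 m

γ = 1.124 × 9.81 = 11.02644 kN/m³.
A = 0.91 × 2.4 = 2.184 m².
From F = γ·h_c·A, the centroid depth is h_c = 157/(11.02644 × 2.184) = 6.51946 m.
The centroid lies 2.4/2 = 1.2 m below the top edge, so the top edge sits at h_top = 6.51946 − 1.2 = 5.31946 m below the surface.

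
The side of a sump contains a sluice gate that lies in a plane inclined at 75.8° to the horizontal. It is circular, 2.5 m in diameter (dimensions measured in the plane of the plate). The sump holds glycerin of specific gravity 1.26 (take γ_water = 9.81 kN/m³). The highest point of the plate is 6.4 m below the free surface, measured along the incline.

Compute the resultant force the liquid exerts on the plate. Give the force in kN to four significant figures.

F ≈ 450.0 kN

γ = 1.26 × 9.81 = 12.3606 kN/m³.
Let θ = 75.8° be the plate's angle to the horizontal; measure y along the incline from where the plane meets the free surface. Vertical depth h = y·sinθ with sinθ = 0.969445.
The centroid is at the centre, 1.25 m below the top of the plate, so y_c = 6.4 + 1.25 = 7.65 m and h_c = 7.65 × 0.969445 = 7.41625 m.
A = π(1.25)² = 4.90874 m².
Resultant F = γ·h_c·A = 12.3606 × 7.41625 × 4.90874 = 449.981 kN.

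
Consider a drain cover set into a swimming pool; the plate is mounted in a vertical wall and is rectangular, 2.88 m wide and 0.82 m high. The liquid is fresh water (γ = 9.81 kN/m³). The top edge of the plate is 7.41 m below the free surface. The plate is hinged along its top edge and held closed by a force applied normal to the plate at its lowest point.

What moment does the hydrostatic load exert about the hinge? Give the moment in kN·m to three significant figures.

γ = 9.81 kN/m³.
The centroid lies 0.82/2 = 0.41 m below the top edge, so the centroid depth is h_c = 7.41 + 0.41 = 7.82 m.
A = 2.88 × 0.82 = 2.3616 m².
Resultant F = γ·h_c·A = 9.81 × 7.82 × 2.3616 = 181.168 kN.
I_c = b·h³/12 = 2.88 × 0.82³/12 = 0.132328 m⁴.
Centre of pressure: y_p = y_c + I_c/(y_c·A) = 7.82 + 0.132328/(7.82 × 2.3616) = 7.82 + 0.00716537 = 7.82717 m along the plane.
The resultant acts 0.41 + 0.00716537 = 0.417165 m (along the plate) below the hinge at the top edge, so the moment about the hinge is M = F × 0.417165 = 181.168 × 0.417165 = 75.5769 kN·m.

M ≈ 75.6 kN·m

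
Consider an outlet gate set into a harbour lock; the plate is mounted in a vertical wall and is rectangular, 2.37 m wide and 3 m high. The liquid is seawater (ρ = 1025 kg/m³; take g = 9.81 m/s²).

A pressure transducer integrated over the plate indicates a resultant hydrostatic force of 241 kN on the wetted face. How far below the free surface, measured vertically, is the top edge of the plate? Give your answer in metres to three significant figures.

γ = ρg = 1025 × 9.81 / 1000 = 10.05525 kN/m³.
A = 2.37 × 3 = 7.11 m².
From F = γ·h_c·A, the centroid depth is h_c = 241/(10.05525 × 7.11) = 3.37097 m.
The centroid lies 3/2 = 1.5 m below the top edge, so the top edge sits at h_top = 3.37097 − 1.5 = 1.87097 m below the surface.

d_top ≈ 1.87 m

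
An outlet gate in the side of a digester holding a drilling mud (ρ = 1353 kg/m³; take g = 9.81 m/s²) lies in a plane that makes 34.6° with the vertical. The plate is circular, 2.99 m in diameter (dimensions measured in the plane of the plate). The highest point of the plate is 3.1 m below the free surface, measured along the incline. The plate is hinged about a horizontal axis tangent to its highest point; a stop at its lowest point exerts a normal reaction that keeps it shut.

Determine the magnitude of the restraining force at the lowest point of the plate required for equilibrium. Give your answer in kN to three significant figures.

γ = ρg = 1353 × 9.81 / 1000 = 13.27293 kN/m³.
The plate makes 34.6° with the vertical, i.e. θ = 90° − 34.6° = 55.4° to the horizontal. Measuring y along the incline from the free-surface line, vertical depth h = y·sinθ with sinθ = 0.823136.
The centroid is at the centre, 1.495 m below the top of the plate, so y_c = 3.1 + 1.495 = 4.595 m and h_c = 4.595 × 0.823136 = 3.78231 m.
A = π(1.495)² = 7.02154 m².
Resultant F = γ·h_c·A = 13.27293 × 3.78231 × 7.02154 = 352.498 kN.
I_c = πr⁴/4 = π × 1.495⁴/4 = 3.92333 m⁴.
Centre of pressure: y_p = y_c + I_c/(y_c·A) = 4.595 + 3.92333/(4.595 × 7.02154) = 4.595 + 0.121601 = 4.7166 m along the plane.
The resultant acts 1.495 + 0.121601 = 1.6166 m (along the plate) below the hinge at the top edge, so the moment about the hinge is M = F × 1.6166 = 352.498 × 1.6166 = 569.848 kN·m.
A normal force at the bottom, 2.99 m from the hinge, must supply this moment: P = 569.848/2.99 = 190.585 kN.

P ≈ 191 kN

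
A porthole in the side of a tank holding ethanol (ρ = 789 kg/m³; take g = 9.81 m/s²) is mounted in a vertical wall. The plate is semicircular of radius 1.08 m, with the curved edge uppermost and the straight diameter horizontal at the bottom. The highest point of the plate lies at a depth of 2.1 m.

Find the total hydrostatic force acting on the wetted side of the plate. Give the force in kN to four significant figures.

F ≈ 38.60 kN

γ = ρg = 789 × 9.81 / 1000 = 7.74009 kN/m³.
The centroid lies 4r/(3π) = 0.458366 m above the diameter, so r − 4r/(3π) = 1.08 − 0.458366 = 0.621634 m below the topmost point, so the centroid depth is h_c = 2.1 + 0.621634 = 2.72163 m.
A = πr²/2 = π × 1.08²/2 = 1.83218 m².
Resultant F = γ·h_c·A = 7.74009 × 2.72163 × 1.83218 = 38.5961 kN.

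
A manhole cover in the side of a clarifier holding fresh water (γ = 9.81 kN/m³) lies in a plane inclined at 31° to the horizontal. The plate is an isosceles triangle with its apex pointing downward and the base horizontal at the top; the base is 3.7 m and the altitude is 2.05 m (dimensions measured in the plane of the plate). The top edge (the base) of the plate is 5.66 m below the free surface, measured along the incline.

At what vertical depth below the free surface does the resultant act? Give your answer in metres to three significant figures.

h_p = 3.29 m

γ = 9.81 kN/m³.
Let θ = 31° be the plate's angle to the horizontal; measure y along the incline from where the plane meets the free surface. Vertical depth h = y·sinθ with sinθ = 0.515038.
With the apex down, the centroid sits h/3 = 2.05/3 = 0.683333 m below the base (the top edge), so y_c = 5.66 + 0.683333 = 6.34333 m and h_c = 6.34333 × 0.515038 = 3.26706 m.
A = ½ × 3.7 × 2.05 = 3.7925 m².
Resultant F = γ·h_c·A = 9.81 × 3.26706 × 3.7925 = 121.549 kN.
I_c = b·h³/36 = 3.7 × 2.05³/36 = 0.885443 m⁴.
Centre of pressure: y_p = y_c + I_c/(y_c·A) = 6.34333 + 0.885443/(6.34333 × 3.7925) = 6.34333 + 0.0368059 = 6.38014 m along the plane.
Vertically, h_p = y_p·sinθ = 6.38014 × 0.515038 = 3.28601 m.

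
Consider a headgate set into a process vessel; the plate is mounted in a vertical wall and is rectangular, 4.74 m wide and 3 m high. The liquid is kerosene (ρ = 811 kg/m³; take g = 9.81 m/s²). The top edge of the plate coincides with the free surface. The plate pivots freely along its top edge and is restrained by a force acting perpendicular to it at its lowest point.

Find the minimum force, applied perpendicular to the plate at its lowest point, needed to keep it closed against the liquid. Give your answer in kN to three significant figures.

P ≈ 113 kN

γ = ρg = 811 × 9.81 / 1000 = 7.95591 kN/m³.
The centroid lies 3/2 = 1.5 m below the top edge, so the centroid depth is h_c = 1.5 m.
A = 4.74 × 3 = 14.22 m².
Resultant F = γ·h_c·A = 7.95591 × 1.5 × 14.22 = 169.7 kN.
I_c = b·h³/12 = 4.74 × 3³/12 = 10.665 m⁴.
Centre of pressure: y_p = y_c + I_c/(y_c·A) = 1.5 + 10.665/(1.5 × 14.22) = 1.5 + 0.5 = 2 m along the plane.
The resultant acts 1.5 + 0.5 = 2 m (along the plate) below the hinge at the top edge, so the moment about the hinge is M = F × 2 = 169.7 × 2 = 339.4 kN·m.
A normal force at the bottom, 3 m from the hinge, must supply this moment: P = 339.4/3 = 113.133 kN.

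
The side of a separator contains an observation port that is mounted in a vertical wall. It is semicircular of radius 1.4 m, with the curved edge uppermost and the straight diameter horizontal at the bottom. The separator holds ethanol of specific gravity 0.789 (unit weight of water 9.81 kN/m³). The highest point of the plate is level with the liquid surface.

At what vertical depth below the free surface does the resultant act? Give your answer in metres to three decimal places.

h_p = 0.976 m

γ = 0.789 × 9.81 = 7.74009 kN/m³.
The centroid lies 4r/(3π) = 0.594178 m above the diameter, so r − 4r/(3π) = 1.4 − 0.594178 = 0.805822 m below the topmost point, so the centroid depth is h_c = 0.805822 m.
A = πr²/2 = π × 1.4²/2 = 3.07876 m².
Resultant F = γ·h_c·A = 7.74009 × 0.805822 × 3.07876 = 19.2026 kN.
I_c = (π/8 − 8/(9π))·r⁴ = 0.109757 × 1.4⁴ = 0.421642 m⁴.
Centre of pressure: y_p = y_c + I_c/(y_c·A) = 0.805822 + 0.421642/(0.805822 × 3.07876) = 0.805822 + 0.169953 = 0.975775 m along the plane.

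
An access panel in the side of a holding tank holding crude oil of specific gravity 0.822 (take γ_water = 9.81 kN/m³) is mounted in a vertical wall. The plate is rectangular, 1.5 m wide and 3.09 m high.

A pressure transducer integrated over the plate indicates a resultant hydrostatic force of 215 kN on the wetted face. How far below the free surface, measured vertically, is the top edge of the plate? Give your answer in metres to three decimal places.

γ = 0.822 × 9.81 = 8.06382 kN/m³.
A = 1.5 × 3.09 = 4.635 m².
From F = γ·h_c·A, the centroid depth is h_c = 215/(8.06382 × 4.635) = 5.75238 m.
The centroid lies 3.09/2 = 1.545 m below the top edge, so the top edge sits at h_top = 5.75238 − 1.545 = 4.20738 m below the surface.

d_top ≈ 4.207 m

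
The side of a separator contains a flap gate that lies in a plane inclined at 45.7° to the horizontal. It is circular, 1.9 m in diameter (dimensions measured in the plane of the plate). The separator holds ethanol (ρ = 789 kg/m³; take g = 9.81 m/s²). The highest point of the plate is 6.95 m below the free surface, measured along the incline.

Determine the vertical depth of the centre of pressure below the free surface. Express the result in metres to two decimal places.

h_p = 5.67 m

γ = ρg = 789 × 9.81 / 1000 = 7.74009 kN/m³.
Let θ = 45.7° be the plate's angle to the horizontal; measure y along the incline from where the plane meets the free surface. Vertical depth h = y·sinθ with sinθ = 0.715693.
The centroid is at the centre, 0.95 m below the top of the plate, so y_c = 6.95 + 0.95 = 7.9 m and h_c = 7.9 × 0.715693 = 5.65397 m.
A = π(0.95)² = 2.83529 m².
Resultant F = γ·h_c·A = 7.74009 × 5.65397 × 2.83529 = 124.079 kN.
I_c = πr⁴/4 = π × 0.95⁴/4 = 0.639712 m⁴.
Centre of pressure: y_p = y_c + I_c/(y_c·A) = 7.9 + 0.639712/(7.9 × 2.83529) = 7.9 + 0.0285601 = 7.92856 m along the plane.
Vertically, h_p = y_p·sinθ = 7.92856 × 0.715693 = 5.67441 m.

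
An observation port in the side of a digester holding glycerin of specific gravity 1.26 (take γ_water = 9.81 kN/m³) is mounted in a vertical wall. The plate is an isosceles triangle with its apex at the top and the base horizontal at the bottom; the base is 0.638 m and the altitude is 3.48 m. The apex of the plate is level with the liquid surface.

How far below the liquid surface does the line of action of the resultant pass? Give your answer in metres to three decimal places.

h_p = 2.610 m

γ = 1.26 × 9.81 = 12.3606 kN/m³.
With the apex up, the centroid sits 2h/3 = 2 × 3.48/3 = 2.32 m below the apex, so the centroid depth is h_c = 2.32 m.
A = ½ × 0.638 × 3.48 = 1.11012 m².
Resultant F = γ·h_c·A = 12.3606 × 2.32 × 1.11012 = 31.8345 kN.
I_c = b·h³/36 = 0.638 × 3.48³/36 = 0.746889 m⁴.
Centre of pressure: y_p = y_c + I_c/(y_c·A) = 2.32 + 0.746889/(2.32 × 1.11012) = 2.32 + 0.29 = 2.61 m along the plane.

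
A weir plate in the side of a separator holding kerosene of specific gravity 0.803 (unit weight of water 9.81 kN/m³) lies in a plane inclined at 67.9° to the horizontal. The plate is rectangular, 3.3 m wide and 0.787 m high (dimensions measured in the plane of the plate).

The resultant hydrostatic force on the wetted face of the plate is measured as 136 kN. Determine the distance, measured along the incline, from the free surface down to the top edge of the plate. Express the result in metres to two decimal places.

γ = 0.803 × 9.81 = 7.87743 kN/m³.
A = 3.3 × 0.787 = 2.5971 m².
From F = γ·h_c·A, the centroid depth is h_c = 136/(7.87743 × 2.5971) = 6.64761 m.
Let θ = 67.9° be the plate's angle to the horizontal; measure y along the incline from where the plane meets the free surface. Vertical depth h = y·sinθ with sinθ = 0.926529.
Along the incline, y_c = h_c/sinθ = 6.64761/0.926529 = 7.17475 m.
The centroid lies 0.787/2 = 0.3935 m below the top edge, so the top edge sits at y_top = 7.17475 − 0.3935 = 6.78125 m along the incline.

y_top ≈ 6.78 m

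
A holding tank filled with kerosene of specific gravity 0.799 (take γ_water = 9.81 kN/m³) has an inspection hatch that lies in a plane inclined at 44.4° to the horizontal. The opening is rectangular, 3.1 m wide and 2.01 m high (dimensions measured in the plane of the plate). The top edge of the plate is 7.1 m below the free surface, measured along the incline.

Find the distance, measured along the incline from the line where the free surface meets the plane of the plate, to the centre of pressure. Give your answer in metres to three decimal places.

γ = 0.799 × 9.81 = 7.83819 kN/m³.
Let θ = 44.4° be the plate's angle to the horizontal; measure y along the incline from where the plane meets the free surface. Vertical depth h = y·sinθ with sinθ = 0.699663.
The centroid lies 2.01/2 = 1.005 m below the top edge, so y_c = 7.1 + 1.005 = 8.105 m and h_c = 8.105 × 0.699663 = 5.67077 m.
A = 3.1 × 2.01 = 6.231 m².
Resultant F = γ·h_c·A = 7.83819 × 5.67077 × 6.231 = 276.959 kN.
I_c = b·h³/12 = 3.1 × 2.01³/12 = 2.09782 m⁴.
Centre of pressure: y_p = y_c + I_c/(y_c·A) = 8.105 + 2.09782/(8.105 × 6.231) = 8.105 + 0.0415391 = 8.14654 m along the plane.

y_p = 8.147 m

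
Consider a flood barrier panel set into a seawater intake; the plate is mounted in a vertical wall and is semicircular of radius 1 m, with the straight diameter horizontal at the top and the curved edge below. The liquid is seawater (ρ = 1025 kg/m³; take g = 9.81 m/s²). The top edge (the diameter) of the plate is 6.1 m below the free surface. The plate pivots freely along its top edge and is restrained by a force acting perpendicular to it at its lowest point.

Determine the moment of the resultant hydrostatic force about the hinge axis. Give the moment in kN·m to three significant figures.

γ = ρg = 1025 × 9.81 / 1000 = 10.05525 kN/m³.
The centroid of a semicircle lies 4r/(3π) = 0.424413 m from the diameter, here below the top edge, so the centroid depth is h_c = 6.1 + 0.424413 = 6.52441 m.
A = πr²/2 = π × 1²/2 = 1.5708 m².
Resultant F = γ·h_c·A = 10.05525 × 6.52441 × 1.5708 = 103.052 kN.
I_c = (π/8 − 8/(9π))·r⁴ = 0.109757 × 1⁴ = 0.109757 m⁴.
Centre of pressure: y_p = y_c + I_c/(y_c·A) = 6.52441 + 0.109757/(6.52441 × 1.5708) = 6.52441 + 0.0107095 = 6.53512 m along the plane.
The resultant acts 0.424413 + 0.0107095 = 0.435122 m (along the plate) below the hinge at the top edge, so the moment about the hinge is M = F × 0.435122 = 103.052 × 0.435122 = 44.8402 kN·m.

M ≈ 44.8 kN·m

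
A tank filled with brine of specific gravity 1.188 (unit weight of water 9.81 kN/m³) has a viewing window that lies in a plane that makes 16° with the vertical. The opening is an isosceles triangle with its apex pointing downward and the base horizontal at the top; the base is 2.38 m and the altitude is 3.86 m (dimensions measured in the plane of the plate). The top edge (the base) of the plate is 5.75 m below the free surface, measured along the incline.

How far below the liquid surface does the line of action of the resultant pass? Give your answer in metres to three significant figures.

h_p = 6.88 m

γ = 1.188 × 9.81 = 11.65428 kN/m³.
The plate makes 16° with the vertical, i.e. θ = 90° − 16° = 74° to the horizontal. Measuring y along the incline from the free-surface line, vertical depth h = y·sinθ with sinθ = 0.961262.
With the apex down, the centroid sits h/3 = 3.86/3 = 1.28667 m below the base (the top edge), so y_c = 5.75 + 1.28667 = 7.03667 m and h_c = 7.03667 × 0.961262 = 6.76408 m.
A = ½ × 2.38 × 3.86 = 4.5934 m².
Resultant F = γ·h_c·A = 11.65428 × 6.76408 × 4.5934 = 362.1 kN.
I_c = b·h³/36 = 2.38 × 3.86³/36 = 3.80221 m⁴.
Centre of pressure: y_p = y_c + I_c/(y_c·A) = 7.03667 + 3.80221/(7.03667 × 4.5934) = 7.03667 + 0.117634 = 7.1543 m along the plane.
Vertically, h_p = y_p·sinθ = 7.1543 × 0.961262 = 6.87716 m.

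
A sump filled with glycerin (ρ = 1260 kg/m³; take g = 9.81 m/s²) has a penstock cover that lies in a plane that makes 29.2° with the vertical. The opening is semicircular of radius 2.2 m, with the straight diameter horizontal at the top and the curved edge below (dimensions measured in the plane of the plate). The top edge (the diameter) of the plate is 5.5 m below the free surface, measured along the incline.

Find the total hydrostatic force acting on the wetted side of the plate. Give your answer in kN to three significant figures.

γ = ρg = 1260 × 9.81 / 1000 = 12.3606 kN/m³.
The plate makes 29.2° with the vertical, i.e. θ = 90° − 29.2° = 60.8° to the horizontal. Measuring y along the incline from the free-surface line, vertical depth h = y·sinθ with sinθ = 0.872922.
The centroid of a semicircle lies 4r/(3π) = 0.933709 m from the diameter, here below the top edge, so y_c = 5.5 + 0.933709 = 6.43371 m and h_c = 6.43371 × 0.872922 = 5.61613 m.
A = πr²/2 = π × 2.2²/2 = 7.60265 m².
Resultant F = γ·h_c·A = 12.3606 × 5.61613 × 7.60265 = 527.766 kN.

F ≈ 528 kN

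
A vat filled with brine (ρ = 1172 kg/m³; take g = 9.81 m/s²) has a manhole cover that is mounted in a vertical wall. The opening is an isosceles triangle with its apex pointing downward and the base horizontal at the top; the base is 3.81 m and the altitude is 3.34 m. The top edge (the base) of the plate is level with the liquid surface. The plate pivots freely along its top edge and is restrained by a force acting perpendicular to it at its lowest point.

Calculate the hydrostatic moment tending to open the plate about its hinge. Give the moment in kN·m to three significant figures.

M ≈ 136 kN·m

γ = ρg = 1172 × 9.81 / 1000 = 11.49732 kN/m³.
With the apex down, the centroid sits h/3 = 3.34/3 = 1.11333 m below the base (the top edge), so the centroid depth is h_c = 1.11333 m.
A = ½ × 3.81 × 3.34 = 6.3627 m².
Resultant F = γ·h_c·A = 11.49732 × 1.11333 × 6.3627 = 81.4445 kN.
I_c = b·h³/36 = 3.81 × 3.34³/36 = 3.94332 m⁴.
Centre of pressure: y_p = y_c + I_c/(y_c·A) = 1.11333 + 3.94332/(1.11333 × 6.3627) = 1.11333 + 0.556669 = 1.67 m along the plane.
The resultant acts 1.11333 + 0.556669 = 1.67 m (along the plate) below the hinge at the top edge, so the moment about the hinge is M = F × 1.67 = 81.4445 × 1.67 = 136.012 kN·m.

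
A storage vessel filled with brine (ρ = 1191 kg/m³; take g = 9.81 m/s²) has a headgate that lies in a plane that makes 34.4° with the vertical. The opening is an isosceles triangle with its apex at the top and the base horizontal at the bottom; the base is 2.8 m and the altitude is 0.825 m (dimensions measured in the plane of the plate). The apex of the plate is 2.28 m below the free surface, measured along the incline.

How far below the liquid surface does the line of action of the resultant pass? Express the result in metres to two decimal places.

h_p = 2.35 m

γ = ρg = 1191 × 9.81 / 1000 = 11.68371 kN/m³.
The plate makes 34.4° with the vertical, i.e. θ = 90° − 34.4° = 55.6° to the horizontal. Measuring y along the incline from the free-surface line, vertical depth h = y·sinθ with sinθ = 0.825113.
With the apex up, the centroid sits 2h/3 = 2 × 0.825/3 = 0.55 m below the apex, so y_c = 2.28 + 0.55 = 2.83 m and h_c = 2.83 × 0.825113 = 2.33507 m.
A = ½ × 2.8 × 0.825 = 1.155 m².
Resultant F = γ·h_c·A = 11.68371 × 2.33507 × 1.155 = 31.511 kN.
I_c = b·h³/36 = 2.8 × 0.825³/36 = 0.0436734 m⁴.
Centre of pressure: y_p = y_c + I_c/(y_c·A) = 2.83 + 0.0436734/(2.83 × 1.155) = 2.83 + 0.0133613 = 2.84336 m along the plane.
Vertically, h_p = y_p·sinθ = 2.84336 × 0.825113 = 2.34609 m.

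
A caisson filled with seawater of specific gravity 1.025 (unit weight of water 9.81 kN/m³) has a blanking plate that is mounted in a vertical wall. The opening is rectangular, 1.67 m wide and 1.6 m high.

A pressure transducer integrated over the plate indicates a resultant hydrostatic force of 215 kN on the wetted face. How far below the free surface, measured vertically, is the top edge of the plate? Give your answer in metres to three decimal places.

γ = 1.025 × 9.81 = 10.05525 kN/m³.
A = 1.67 × 1.6 = 2.672 m².
From F = γ·h_c·A, the centroid depth is h_c = 215/(10.05525 × 2.672) = 8.0022 m.
The centroid lies 1.6/2 = 0.8 m below the top edge, so the top edge sits at h_top = 8.0022 − 0.8 = 7.2022 m below the surface.

d_top ≈ 7.202 m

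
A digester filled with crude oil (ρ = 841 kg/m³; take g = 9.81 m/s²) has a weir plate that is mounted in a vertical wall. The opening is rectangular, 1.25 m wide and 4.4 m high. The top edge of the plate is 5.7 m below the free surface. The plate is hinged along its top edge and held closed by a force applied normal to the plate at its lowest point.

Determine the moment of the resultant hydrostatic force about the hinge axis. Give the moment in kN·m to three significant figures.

γ = ρg = 841 × 9.81 / 1000 = 8.25021 kN/m³.
The centroid lies 4.4/2 = 2.2 m below the top edge, so the centroid depth is h_c = 5.7 + 2.2 = 7.9 m.
A = 1.25 × 4.4 = 5.5 m².
Resultant F = γ·h_c·A = 8.25021 × 7.9 × 5.5 = 358.472 kN.
I_c = b·h³/12 = 1.25 × 4.4³/12 = 8.87333 m⁴.
Centre of pressure: y_p = y_c + I_c/(y_c·A) = 7.9 + 8.87333/(7.9 × 5.5) = 7.9 + 0.204219 = 8.10422 m along the plane.
The resultant acts 2.2 + 0.204219 = 2.40422 m (along the plate) below the hinge at the top edge, so the moment about the hinge is M = F × 2.40422 = 358.472 × 2.40422 = 861.846 kN·m.

M ≈ 862 kN·m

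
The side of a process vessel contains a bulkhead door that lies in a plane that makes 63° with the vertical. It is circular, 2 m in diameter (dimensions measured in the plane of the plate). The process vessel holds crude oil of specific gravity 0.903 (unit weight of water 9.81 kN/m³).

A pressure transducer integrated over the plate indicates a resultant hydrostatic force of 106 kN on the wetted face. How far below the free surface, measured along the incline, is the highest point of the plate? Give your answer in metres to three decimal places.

γ = 0.903 × 9.81 = 8.85843 kN/m³.
A = π(1)² = 3.14159 m².
From F = γ·h_c·A, the centroid depth is h_c = 106/(8.85843 × 3.14159) = 3.8089 m.
The plate makes 63° with the vertical, i.e. θ = 90° − 63° = 27° to the horizontal. Measuring y along the incline from the free-surface line, vertical depth h = y·sinθ with sinθ = 0.453990.
Along the incline, y_c = h_c/sinθ = 3.8089/0.453990 = 8.38983 m.
The centroid is at the centre, 1 m below the top of the plate, so the highest point sits at y_top = 8.38983 − 1 = 7.38983 m along the incline.

y_top ≈ 7.390 m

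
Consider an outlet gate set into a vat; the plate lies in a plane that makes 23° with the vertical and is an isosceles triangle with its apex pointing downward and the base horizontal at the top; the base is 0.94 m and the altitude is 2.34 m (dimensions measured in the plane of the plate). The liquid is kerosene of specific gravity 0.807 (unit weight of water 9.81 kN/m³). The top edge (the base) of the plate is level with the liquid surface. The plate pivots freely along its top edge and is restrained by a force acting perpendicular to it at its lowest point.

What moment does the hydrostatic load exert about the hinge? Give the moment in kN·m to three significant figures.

γ = 0.807 × 9.81 = 7.91667 kN/m³.
The plate makes 23° with the vertical, i.e. θ = 90° − 23° = 67° to the horizontal. Measuring y along the incline from the free-surface line, vertical depth h = y·sinθ with sinθ = 0.920505.
With the apex down, the centroid sits h/3 = 2.34/3 = 0.78 m below the base (the top edge), so y_c = 0.78 m and h_c = 0.78 × 0.920505 = 0.717994 m.
A = ½ × 0.94 × 2.34 = 1.0998 m².
Resultant F = γ·h_c·A = 7.91667 × 0.717994 × 1.0998 = 6.2514 kN.
I_c = b·h³/36 = 0.94 × 2.34³/36 = 0.334559 m⁴.
Centre of pressure: y_p = y_c + I_c/(y_c·A) = 0.78 + 0.334559/(0.78 × 1.0998) = 0.78 + 0.39 = 1.17 m along the plane.
The resultant acts 0.78 + 0.39 = 1.17 m (along the plate) below the hinge at the top edge, so the moment about the hinge is M = F × 1.17 = 6.2514 × 1.17 = 7.31414 kN·m.

M ≈ 7.31 kN·m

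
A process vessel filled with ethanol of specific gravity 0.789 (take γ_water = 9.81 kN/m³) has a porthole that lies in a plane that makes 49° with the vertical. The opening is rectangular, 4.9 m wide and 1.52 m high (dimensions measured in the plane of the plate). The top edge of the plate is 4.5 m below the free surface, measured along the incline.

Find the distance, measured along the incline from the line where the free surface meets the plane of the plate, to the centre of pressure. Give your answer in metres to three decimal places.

y_p = 5.297 m

γ = 0.789 × 9.81 = 7.74009 kN/m³.
The plate makes 49° with the vertical, i.e. θ = 90° − 49° = 41° to the horizontal. Measuring y along the incline from the free-surface line, vertical depth h = y·sinθ with sinθ = 0.656059.
The centroid lies 1.52/2 = 0.76 m below the top edge, so y_c = 4.5 + 0.76 = 5.26 m and h_c = 5.26 × 0.656059 = 3.45087 m.
A = 4.9 × 1.52 = 7.448 m².
Resultant F = γ·h_c·A = 7.74009 × 3.45087 × 7.448 = 198.936 kN.
I_c = b·h³/12 = 4.9 × 1.52³/12 = 1.43399 m⁴.
Centre of pressure: y_p = y_c + I_c/(y_c·A) = 5.26 + 1.43399/(5.26 × 7.448) = 5.26 + 0.0366033 = 5.2966 m along the plane.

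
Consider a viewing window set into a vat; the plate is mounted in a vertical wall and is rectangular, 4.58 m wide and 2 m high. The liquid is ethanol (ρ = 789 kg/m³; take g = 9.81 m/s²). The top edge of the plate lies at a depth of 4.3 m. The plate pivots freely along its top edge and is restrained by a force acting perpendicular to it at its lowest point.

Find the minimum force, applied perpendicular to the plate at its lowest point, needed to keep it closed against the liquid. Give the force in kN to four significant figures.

γ = ρg = 789 × 9.81 / 1000 = 7.74009 kN/m³.
The centroid lies 2/2 = 1 m below the top edge, so the centroid depth is h_c = 4.3 + 1 = 5.3 m.
A = 4.58 × 2 = 9.16 m².
Resultant F = γ·h_c·A = 7.74009 × 5.3 × 9.16 = 375.766 kN.
I_c = b·h³/12 = 4.58 × 2³/12 = 3.05333 m⁴.
Centre of pressure: y_p = y_c + I_c/(y_c·A) = 5.3 + 3.05333/(5.3 × 9.16) = 5.3 + 0.062893 = 5.36289 m along the plane.
The resultant acts 1 + 0.062893 = 1.06289 m (along the plate) below the hinge at the top edge, so the moment about the hinge is M = F × 1.06289 = 375.766 × 1.06289 = 399.398 kN·m.
A normal force at the bottom, 2 m from the hinge, must supply this moment: P = 399.398/2 = 199.699 kN.

P ≈ 199.7 kN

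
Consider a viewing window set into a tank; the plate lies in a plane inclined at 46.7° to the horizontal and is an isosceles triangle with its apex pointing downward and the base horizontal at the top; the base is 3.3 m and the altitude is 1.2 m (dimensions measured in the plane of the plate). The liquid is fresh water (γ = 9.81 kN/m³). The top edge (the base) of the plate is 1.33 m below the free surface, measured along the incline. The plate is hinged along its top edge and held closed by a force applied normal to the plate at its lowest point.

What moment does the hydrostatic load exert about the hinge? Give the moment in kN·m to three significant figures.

γ = 9.81 kN/m³.
Let θ = 46.7° be the plate's angle to the horizontal; measure y along the incline from where the plane meets the free surface. Vertical depth h = y·sinθ with sinθ = 0.727773.
With the apex down, the centroid sits h/3 = 1.2/3 = 0.4 m below the base (the top edge), so y_c = 1.33 + 0.4 = 1.73 m and h_c = 1.73 × 0.727773 = 1.25905 m.
A = ½ × 3.3 × 1.2 = 1.98 m².
Resultant F = γ·h_c·A = 9.81 × 1.25905 × 1.98 = 24.4555 kN.
I_c = b·h³/36 = 3.3 × 1.2³/36 = 0.1584 m⁴.
Centre of pressure: y_p = y_c + I_c/(y_c·A) = 1.73 + 0.1584/(1.73 × 1.98) = 1.73 + 0.0462428 = 1.77624 m along the plane.
The resultant acts 0.4 + 0.0462428 = 0.446243 m (along the plate) below the hinge at the top edge, so the moment about the hinge is M = F × 0.446243 = 24.4555 × 0.446243 = 10.9131 kN·m.

M ≈ 10.9 kN·m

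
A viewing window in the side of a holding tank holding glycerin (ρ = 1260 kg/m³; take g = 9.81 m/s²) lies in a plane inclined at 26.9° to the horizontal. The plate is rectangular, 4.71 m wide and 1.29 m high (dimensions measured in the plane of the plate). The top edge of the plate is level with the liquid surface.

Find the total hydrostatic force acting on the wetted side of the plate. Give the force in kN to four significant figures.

γ = ρg = 1260 × 9.81 / 1000 = 12.3606 kN/m³.
Let θ = 26.9° be the plate's angle to the horizontal; measure y along the incline from where the plane meets the free surface. Vertical depth h = y·sinθ with sinθ = 0.452435.
The centroid lies 1.29/2 = 0.645 m below the top edge, so y_c = 0.645 m and h_c = 0.645 × 0.452435 = 0.291821 m.
A = 4.71 × 1.29 = 6.0759 m².
Resultant F = γ·h_c·A = 12.3606 × 0.291821 × 6.0759 = 21.9163 kN.

F ≈ 21.92 kN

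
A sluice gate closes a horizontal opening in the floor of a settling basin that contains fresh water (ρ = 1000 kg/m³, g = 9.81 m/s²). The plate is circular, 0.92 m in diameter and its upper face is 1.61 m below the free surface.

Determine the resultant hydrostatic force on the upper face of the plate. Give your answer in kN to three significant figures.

F ≈ 10.5 kN

γ = ρg = 1000 × 9.81 = 9810 N/m³ = 9.81 kN/m³.
The plate is horizontal, so pressure is uniform at p = γ·h = 9.81 × 1.61 = 15.7941 kN/m².
A = π(0.46)² = 0.664761 m².
F = p·A = 15.7941 × 0.664761 = 10.4993 kN.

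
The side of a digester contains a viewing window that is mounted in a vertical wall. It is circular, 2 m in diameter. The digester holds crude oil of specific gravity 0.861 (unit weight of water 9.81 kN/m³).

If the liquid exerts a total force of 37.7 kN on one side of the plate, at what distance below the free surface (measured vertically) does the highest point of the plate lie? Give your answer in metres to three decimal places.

γ = 0.861 × 9.81 = 8.44641 kN/m³.
A = π(1)² = 3.14159 m².
From F = γ·h_c·A, the centroid depth is h_c = 37.7/(8.44641 × 3.14159) = 1.42076 m.
The centroid is at the centre, 1 m below the top of the plate, so the highest point sits at h_top = 1.42076 − 1 = 0.42076 m below the surface.

d_top ≈ 0.421 m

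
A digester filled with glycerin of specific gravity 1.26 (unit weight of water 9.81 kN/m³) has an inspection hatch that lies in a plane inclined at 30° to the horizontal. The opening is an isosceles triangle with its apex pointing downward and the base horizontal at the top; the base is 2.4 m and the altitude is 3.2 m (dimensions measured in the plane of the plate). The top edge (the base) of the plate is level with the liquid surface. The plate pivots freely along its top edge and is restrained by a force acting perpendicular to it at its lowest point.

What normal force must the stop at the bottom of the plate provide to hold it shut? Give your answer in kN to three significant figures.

γ = 1.26 × 9.81 = 12.3606 kN/m³.
Let θ = 30° be the plate's angle to the horizontal; measure y along the incline from where the plane meets the free surface. Vertical depth h = y·sinθ with sinθ = 0.500000.
With the apex down, the centroid sits h/3 = 3.2/3 = 1.06667 m below the base (the top edge), so y_c = 1.06667 m and h_c = 1.06667 × 0.500000 = 0.533335 m.
A = ½ × 2.4 × 3.2 = 3.84 m².
Resultant F = γ·h_c·A = 12.3606 × 0.533335 × 3.84 = 25.3146 kN.
I_c = b·h³/36 = 2.4 × 3.2³/36 = 2.18453 m⁴.
Centre of pressure: y_p = y_c + I_c/(y_c·A) = 1.06667 + 2.18453/(1.06667 × 3.84) = 1.06667 + 0.533331 = 1.6 m along the plane.
The resultant acts 1.06667 + 0.533331 = 1.6 m (along the plate) below the hinge at the top edge, so the moment about the hinge is M = F × 1.6 = 25.3146 × 1.6 = 40.5034 kN·m.
A normal force at the bottom, 3.2 m from the hinge, must supply this moment: P = 40.5034/3.2 = 12.6573 kN.

P ≈ 12.7 kN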